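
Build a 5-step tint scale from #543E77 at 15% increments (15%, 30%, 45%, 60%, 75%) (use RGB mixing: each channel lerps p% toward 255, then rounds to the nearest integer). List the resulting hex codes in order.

#543E77 is rgb(84, 62, 119).
15%: (84 + 25.65 = 109.65→110, 62 + 28.95 = 90.95→91, 119 + 20.4 = 139.4→139) → #6E5B8B
30%: (84 + 51.3 = 135.3→135, 62 + 57.9 = 119.9→120, 119 + 40.8 = 159.8→160) → #8778A0
45%: (84 + 76.95 = 160.95→161, 62 + 86.85 = 148.85→149, 119 + 61.2 = 180.2→180) → #A195B4
60%: (84 + 102.6 = 186.6→187, 62 + 115.8 = 177.8→178, 119 + 81.6 = 200.6→201) → #BBB2C9
75%: (84 + 128.25 = 212.25→212, 62 + 144.75 = 206.75→207, 119 + 102 = 221→221) → #D4CFDD

#6E5B8B, #8778A0, #A195B4, #BBB2C9, #D4CFDD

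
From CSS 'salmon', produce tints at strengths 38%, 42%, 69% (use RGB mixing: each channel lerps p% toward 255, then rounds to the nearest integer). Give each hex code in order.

CSS salmon is rgb(250, 128, 114).
38%: (250 + 1.9 = 251.9→252, 128 + 48.26 = 176.26→176, 114 + 53.58 = 167.58→168) → #FCB0A8
42%: (250 + 2.1 = 252.1→252, 128 + 53.34 = 181.34→181, 114 + 59.22 = 173.22→173) → #FCB5AD
69%: (250 + 3.45 = 253.45→253, 128 + 87.63 = 215.63→216, 114 + 97.29 = 211.29→211) → #FDD8D3

#FCB0A8, #FCB5AD, #FDD8D3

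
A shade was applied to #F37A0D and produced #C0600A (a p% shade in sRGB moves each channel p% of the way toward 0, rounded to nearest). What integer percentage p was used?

#F37A0D is rgb(243, 122, 13); #C0600A is rgb(192, 96, 10).
On the R channel (widest range): 192 ≈ 243 + (p/100)(0 − 243), so p ≈ 100×(192 − 243)/(0 − 243) = -5100/-243 = 20.99.
p = 21 reproduces all three channels after rounding.

21%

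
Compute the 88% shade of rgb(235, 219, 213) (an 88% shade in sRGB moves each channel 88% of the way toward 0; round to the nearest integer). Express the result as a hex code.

Lerp each channel 88% toward 0:
  R: 235 − 206.8 = 28.2 → 28
  G: 219 + 0.88×(0−219) = 219 − 192.72 = 26.28 → 26
  B: 213 + 0.88×(0−213) = 213 − 187.44 = 25.56 → 26
rgb(28, 26, 26) = #1C1A1A.

#1C1A1A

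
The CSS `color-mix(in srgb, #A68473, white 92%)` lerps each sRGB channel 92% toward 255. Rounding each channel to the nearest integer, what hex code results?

#F8F5F4

#A68473 is rgb(166, 132, 115).
A 92% tint moves each channel 92% toward 255:
  R: 166 + 0.92×(255−166) = 166 + 81.88 = 247.88 → 248
  G: 132 + 0.92×(255−132) = 132 + 113.16 = 245.16 → 245
  B: 115 + 0.92×(255−115) = 115 + 128.8 = 243.8 → 244
rgb(248, 245, 244) = #F8F5F4.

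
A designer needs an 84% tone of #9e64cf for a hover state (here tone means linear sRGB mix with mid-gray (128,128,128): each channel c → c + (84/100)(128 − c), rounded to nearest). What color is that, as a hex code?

#9e64cf is rgb(158, 100, 207).
Lerp each channel 84% toward 128:
  R: 158 − 25.2 = 132.8 → 133
  G: 100 + 0.84×(128−100) = 100 + 23.52 = 123.52 → 124
  B: 207 − 66.36 = 140.64 → 141
rgb(133, 124, 141) = #857c8d.

#857c8d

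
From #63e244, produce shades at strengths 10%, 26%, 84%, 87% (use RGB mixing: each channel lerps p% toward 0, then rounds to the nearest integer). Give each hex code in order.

#59cb3d, #49a732, #10240b, #0d1d09

#63e244 is rgb(99, 226, 68).
10%: (99 − 9.9 = 89.1→89, 226 − 22.6 = 203.4→203, 68 − 6.8 = 61.2→61) → #59cb3d
26%: (99 − 25.74 = 73.26→73, 226 − 58.76 = 167.24→167, 68 − 17.68 = 50.32→50) → #49a732
84%: (99 − 83.16 = 15.84→16, 226 − 189.84 = 36.16→36, 68 − 57.12 = 10.88→11) → #10240b
87%: (99 − 86.13 = 12.87→13, 226 − 196.62 = 29.38→29, 68 − 59.16 = 8.84→9) → #0d1d09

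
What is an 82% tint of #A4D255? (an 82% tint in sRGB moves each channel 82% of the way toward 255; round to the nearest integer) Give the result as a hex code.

#A4D255 is rgb(164, 210, 85).
An 82% tint moves each channel 82% toward 255:
  R: 164 + 0.82×(255−164) = 164 + 74.62 = 238.62 → 239
  G: 210 + 0.82×(255−210) = 210 + 36.9 = 246.9 → 247
  B: 85 + 0.82×(255−85) = 85 + 139.4 = 224.4 → 224
rgb(239, 247, 224) = #EFF7E0.

#EFF7E0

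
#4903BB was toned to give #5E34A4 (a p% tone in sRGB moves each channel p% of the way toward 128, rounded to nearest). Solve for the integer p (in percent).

#4903BB is rgb(73, 3, 187); #5E34A4 is rgb(94, 52, 164).
On the G channel (widest range): 52 ≈ 3 + (p/100)(128 − 3), so p ≈ 100×(52 − 3)/(128 − 3) = 4900/125 = 39.20.
p = 39 reproduces all three channels after rounding.

39%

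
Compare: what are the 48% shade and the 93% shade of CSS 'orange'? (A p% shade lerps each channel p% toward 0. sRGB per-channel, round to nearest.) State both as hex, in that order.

#855600, #120c00

CSS orange is rgb(255, 165, 0).
48% shade:
  R: 255 − 122.4 = 132.6 → 133
  G: 165 + 0.48×(0−165) = 165 − 79.2 = 85.8 → 86
  B: 0 + 0.48×(0−0) = 0 + 0 = 0 → 0
  → #855600
93% shade:
  R: 255 + 0.93×(0−255) = 255 − 237.15 = 17.85 → 18
  G: 165 + 0.93×(0−165) = 165 − 153.45 = 11.55 → 12
  B: 0 + 0.93×(0−0) = 0 + 0 = 0 → 0
  → #120c00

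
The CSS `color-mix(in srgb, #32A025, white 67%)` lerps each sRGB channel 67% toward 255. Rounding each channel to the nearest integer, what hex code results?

#32A025 is rgb(50, 160, 37).
A 67% tint moves each channel 67% toward 255:
  R: 50 + 137.35 = 187.35 → 187
  G: 160 + 0.67×(255−160) = 160 + 63.65 = 223.65 → 224
  B: 37 + 0.67×(255−37) = 37 + 146.06 = 183.06 → 183
rgb(187, 224, 183) = #BBE0B7.

#BBE0B7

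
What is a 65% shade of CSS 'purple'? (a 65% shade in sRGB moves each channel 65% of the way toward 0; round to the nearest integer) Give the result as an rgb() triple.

CSS purple is rgb(128, 0, 128).
A 65% shade moves each channel 65% toward 0:
  R: 128 + 0.65×(0−128) = 128 − 83.2 = 44.8 → 45
  G: 0 + 0.65×(0−0) = 0 + 0 = 0 → 0
  B: 128 + 0.65×(0−128) = 128 − 83.2 = 44.8 → 45

rgb(45, 0, 45)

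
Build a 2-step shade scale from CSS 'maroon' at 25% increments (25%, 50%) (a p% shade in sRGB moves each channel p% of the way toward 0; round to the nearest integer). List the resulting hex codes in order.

CSS maroon is rgb(128, 0, 0).
25%: (128 − 32 = 96→96, 0→0, 0→0) → #600000
50%: (128 − 64 = 64→64, 0→0, 0→0) → #400000

#600000, #400000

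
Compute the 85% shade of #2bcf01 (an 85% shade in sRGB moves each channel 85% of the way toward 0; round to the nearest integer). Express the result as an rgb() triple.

#2bcf01 is rgb(43, 207, 1).
Lerp each channel 85% toward 0:
  R: 43 + 0.85×(0−43) = 43 − 36.55 = 6.45 → 6
  G: 207 + 0.85×(0−207) = 207 − 175.95 = 31.05 → 31
  B: 1 + 0.85×(0−1) = 1 − 0.85 = 0.15 → 0

rgb(6, 31, 0)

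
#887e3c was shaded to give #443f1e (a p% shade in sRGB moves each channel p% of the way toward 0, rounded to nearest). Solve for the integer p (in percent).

#887e3c is rgb(136, 126, 60); #443f1e is rgb(68, 63, 30).
On the R channel (widest range): 68 ≈ 136 + (p/100)(0 − 136), so p ≈ 100×(68 − 136)/(0 − 136) = -6800/-136 = 50.00.
p = 50 reproduces all three channels after rounding.

50%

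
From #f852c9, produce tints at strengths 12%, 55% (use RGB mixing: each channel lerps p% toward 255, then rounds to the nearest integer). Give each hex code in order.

#f967cf, #fcb1e7

#f852c9 is rgb(248, 82, 201).
12%: (248 + 0.84 = 248.84→249, 82 + 20.76 = 102.76→103, 201 + 6.48 = 207.48→207) → #f967cf
55%: (248 + 3.85 = 251.85→252, 82 + 95.15 = 177.15→177, 201 + 29.7 = 230.7→231) → #fcb1e7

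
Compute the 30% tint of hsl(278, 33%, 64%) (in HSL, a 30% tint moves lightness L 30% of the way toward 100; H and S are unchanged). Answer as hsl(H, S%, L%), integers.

L moves 30% from 64 toward 100: 64 + 10.8 = 74.8 → 75.
H and S are unchanged.

hsl(278, 33%, 75%)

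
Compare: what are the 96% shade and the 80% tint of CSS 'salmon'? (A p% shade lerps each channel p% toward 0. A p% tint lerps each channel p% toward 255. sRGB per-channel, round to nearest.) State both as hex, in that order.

#0A0505, #FEE6E3

CSS salmon is rgb(250, 128, 114).
96% shade:
  R: 250 + 0.96×(0−250) = 250 − 240 = 10 → 10
  G: 128 − 122.88 = 5.12 → 5
  B: 114 + 0.96×(0−114) = 114 − 109.44 = 4.56 → 5
  → #0A0505
80% tint:
  R: 250 + 4 = 254 → 254
  G: 128 + 0.8×(255−128) = 128 + 101.6 = 229.6 → 230
  B: 114 + 0.8×(255−114) = 114 + 112.8 = 226.8 → 227
  → #FEE6E3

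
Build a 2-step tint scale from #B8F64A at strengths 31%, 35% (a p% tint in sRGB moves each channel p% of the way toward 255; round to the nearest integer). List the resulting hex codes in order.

#B8F64A is rgb(184, 246, 74).
31%: (184 + 22.01 = 206.01→206, 246 + 2.79 = 248.79→249, 74 + 56.11 = 130.11→130) → #CEF982
35%: (184 + 24.85 = 208.85→209, 246 + 3.15 = 249.15→249, 74 + 63.35 = 137.35→137) → #D1F989

#CEF982, #D1F989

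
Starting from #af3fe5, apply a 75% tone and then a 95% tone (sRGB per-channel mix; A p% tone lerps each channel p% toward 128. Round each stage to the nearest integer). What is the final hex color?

#af3fe5 is rgb(175, 63, 229).
A 75% tone moves each channel 75% toward 128:
  R: 175 + 0.75×(128−175) = 175 − 35.25 = 139.75 → 140
  G: 63 + 0.75×(128−63) = 63 + 48.75 = 111.75 → 112
  B: 229 + 0.75×(128−229) = 229 − 75.75 = 153.25 → 153
After the tone: rgb(140, 112, 153) = #8c7099.
A 95% tone moves each channel 95% toward 128:
  R: 140 + 0.95×(128−140) = 140 − 11.4 = 128.6 → 129
  G: 112 + 0.95×(128−112) = 112 + 15.2 = 127.2 → 127
  B: 153 + 0.95×(128−153) = 153 − 23.75 = 129.25 → 129
rgb(129, 127, 129) = #817f81.

#817f81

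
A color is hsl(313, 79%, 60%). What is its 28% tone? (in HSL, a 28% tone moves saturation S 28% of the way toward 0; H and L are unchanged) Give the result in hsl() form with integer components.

hsl(313, 57%, 60%)

S moves 28% from 79 toward 0: 79 − 22.12 = 56.88 → 57.
H and L are unchanged.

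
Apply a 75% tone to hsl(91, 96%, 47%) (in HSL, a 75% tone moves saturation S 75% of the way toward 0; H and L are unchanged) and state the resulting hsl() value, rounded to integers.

hsl(91, 24%, 47%)

S moves 75% from 96 toward 0: 96 − 72 = 24 → 24.
H and L are unchanged.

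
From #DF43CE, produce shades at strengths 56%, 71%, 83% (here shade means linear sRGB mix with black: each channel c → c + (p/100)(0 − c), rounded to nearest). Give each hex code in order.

#621D5B, #41133C, #260B23

#DF43CE is rgb(223, 67, 206).
56%: (223 − 124.88 = 98.12→98, 67 − 37.52 = 29.48→29, 206 − 115.36 = 90.64→91) → #621D5B
71%: (223 − 158.33 = 64.67→65, 67 − 47.57 = 19.43→19, 206 − 146.26 = 59.74→60) → #41133C
83%: (223 − 185.09 = 37.91→38, 67 − 55.61 = 11.39→11, 206 − 170.98 = 35.02→35) → #260B23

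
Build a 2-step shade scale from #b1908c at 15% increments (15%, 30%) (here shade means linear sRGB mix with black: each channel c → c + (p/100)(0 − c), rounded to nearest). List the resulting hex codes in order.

#967a77, #7c6562

#b1908c is rgb(177, 144, 140).
15%: (177 − 26.55 = 150.45→150, 144 − 21.6 = 122.4→122, 140 − 21 = 119→119) → #967a77
30%: (177 − 53.1 = 123.9→124, 144 − 43.2 = 100.8→101, 140 − 42 = 98→98) → #7c6562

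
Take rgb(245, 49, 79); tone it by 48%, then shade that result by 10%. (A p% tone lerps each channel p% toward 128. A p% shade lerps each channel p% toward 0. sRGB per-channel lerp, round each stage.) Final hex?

#AA4E5D

Lerp each channel 48% toward 128:
  R: 245 + 0.48×(128−245) = 245 − 56.16 = 188.84 → 189
  G: 49 + 37.92 = 86.92 → 87
  B: 79 + 0.48×(128−79) = 79 + 23.52 = 102.52 → 103
After the tone: rgb(189, 87, 103) = #BD5767.
Lerp each channel 10% toward 0:
  R: 189 + 0.1×(0−189) = 189 − 18.9 = 170.1 → 170
  G: 87 − 8.7 = 78.3 → 78
  B: 103 + 0.1×(0−103) = 103 − 10.3 = 92.7 → 93
rgb(170, 78, 93) = #AA4E5D.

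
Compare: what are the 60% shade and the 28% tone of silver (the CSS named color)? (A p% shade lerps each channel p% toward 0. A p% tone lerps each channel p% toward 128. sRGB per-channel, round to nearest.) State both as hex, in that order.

#4D4D4D, #AEAEAE

CSS silver is rgb(192, 192, 192).
60% shade:
  R: 192 + 0.6×(0−192) = 192 − 115.2 = 76.8 → 77
  G: 192 − 115.2 = 76.8 → 77
  B: 192 + 0.6×(0−192) = 192 − 115.2 = 76.8 → 77
  → #4D4D4D
28% tone:
  R: 192 + 0.28×(128−192) = 192 − 17.92 = 174.08 → 174
  G: 192 + 0.28×(128−192) = 192 − 17.92 = 174.08 → 174
  B: 192 − 17.92 = 174.08 → 174
  → #AEAEAE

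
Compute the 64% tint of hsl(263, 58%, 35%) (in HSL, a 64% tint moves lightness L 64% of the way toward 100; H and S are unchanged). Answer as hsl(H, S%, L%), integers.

hsl(263, 58%, 77%)

L moves 64% from 35 toward 100: 35 + 41.6 = 76.6 → 77.
H and S are unchanged.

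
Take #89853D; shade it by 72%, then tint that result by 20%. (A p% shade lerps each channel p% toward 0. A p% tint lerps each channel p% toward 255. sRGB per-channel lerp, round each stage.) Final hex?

#89853D is rgb(137, 133, 61).
Per channel, c → c + 0.72(0 − c):
  R: 137 − 98.64 = 38.36 → 38
  G: 133 + 0.72×(0−133) = 133 − 95.76 = 37.24 → 37
  B: 61 + 0.72×(0−61) = 61 − 43.92 = 17.08 → 17
After the shade: rgb(38, 37, 17) = #262511.
Per channel, c → c + 0.2(255 − c):
  R: 38 + 43.4 = 81.4 → 81
  G: 37 + 43.6 = 80.6 → 81
  B: 17 + 47.6 = 64.6 → 65
rgb(81, 81, 65) = #515141.

#515141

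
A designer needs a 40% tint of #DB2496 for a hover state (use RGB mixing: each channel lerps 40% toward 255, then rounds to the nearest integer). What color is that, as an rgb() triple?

#DB2496 is rgb(219, 36, 150).
Lerp each channel 40% toward 255:
  R: 219 + 14.4 = 233.4 → 233
  G: 36 + 87.6 = 123.6 → 124
  B: 150 + 0.4×(255−150) = 150 + 42 = 192 → 192

rgb(233, 124, 192)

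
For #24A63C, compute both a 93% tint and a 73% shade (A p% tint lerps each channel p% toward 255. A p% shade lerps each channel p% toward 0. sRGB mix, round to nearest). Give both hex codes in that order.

#24A63C is rgb(36, 166, 60).
93% tint:
  R: 36 + 0.93×(255−36) = 36 + 203.67 = 239.67 → 240
  G: 166 + 0.93×(255−166) = 166 + 82.77 = 248.77 → 249
  B: 60 + 0.93×(255−60) = 60 + 181.35 = 241.35 → 241
  → #F0F9F1
73% shade:
  R: 36 − 26.28 = 9.72 → 10
  G: 166 − 121.18 = 44.82 → 45
  B: 60 + 0.73×(0−60) = 60 − 43.8 = 16.2 → 16
  → #0A2D10

#F0F9F1, #0A2D10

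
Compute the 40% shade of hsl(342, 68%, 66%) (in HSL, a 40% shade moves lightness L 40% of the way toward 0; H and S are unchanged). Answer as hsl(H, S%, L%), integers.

hsl(342, 68%, 40%)

L moves 40% from 66 toward 0: 66 − 26.4 = 39.6 → 40.
H and S are unchanged.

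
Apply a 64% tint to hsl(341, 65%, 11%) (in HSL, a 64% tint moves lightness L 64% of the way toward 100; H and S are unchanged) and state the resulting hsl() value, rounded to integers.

L moves 64% from 11 toward 100: 11 + 56.96 = 67.96 → 68.
H and S are unchanged.

hsl(341, 65%, 68%)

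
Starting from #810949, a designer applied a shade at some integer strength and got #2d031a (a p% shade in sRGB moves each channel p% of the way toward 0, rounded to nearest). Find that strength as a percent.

#810949 is rgb(129, 9, 73); #2d031a is rgb(45, 3, 26).
On the R channel (widest range): 45 ≈ 129 + (p/100)(0 − 129), so p ≈ 100×(45 − 129)/(0 − 129) = -8400/-129 = 65.12.
p = 65 reproduces all three channels after rounding.

65%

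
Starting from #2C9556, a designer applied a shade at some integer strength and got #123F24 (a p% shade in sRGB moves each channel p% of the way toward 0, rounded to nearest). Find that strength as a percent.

#2C9556 is rgb(44, 149, 86); #123F24 is rgb(18, 63, 36).
On the G channel (widest range): 63 ≈ 149 + (p/100)(0 − 149), so p ≈ 100×(63 − 149)/(0 − 149) = -8600/-149 = 57.72.
p = 58 reproduces all three channels after rounding.

58%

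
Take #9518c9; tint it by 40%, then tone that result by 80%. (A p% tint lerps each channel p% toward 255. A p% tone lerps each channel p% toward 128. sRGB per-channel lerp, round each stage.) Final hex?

#8d7e93

#9518c9 is rgb(149, 24, 201).
A 40% tint moves each channel 40% toward 255:
  R: 149 + 0.4×(255−149) = 149 + 42.4 = 191.4 → 191
  G: 24 + 92.4 = 116.4 → 116
  B: 201 + 21.6 = 222.6 → 223
After the tint: rgb(191, 116, 223) = #bf74df.
An 80% tone moves each channel 80% toward 128:
  R: 191 + 0.8×(128−191) = 191 − 50.4 = 140.6 → 141
  G: 116 + 0.8×(128−116) = 116 + 9.6 = 125.6 → 126
  B: 223 − 76 = 147 → 147
rgb(141, 126, 147) = #8d7e93.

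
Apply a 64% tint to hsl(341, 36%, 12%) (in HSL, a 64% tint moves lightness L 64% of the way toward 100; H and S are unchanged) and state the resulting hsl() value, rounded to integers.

L moves 64% from 12 toward 100: 12 + 56.32 = 68.32 → 68.
H and S are unchanged.

hsl(341, 36%, 68%)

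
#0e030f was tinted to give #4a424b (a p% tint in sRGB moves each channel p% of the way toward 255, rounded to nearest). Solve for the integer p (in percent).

#0e030f is rgb(14, 3, 15); #4a424b is rgb(74, 66, 75).
On the G channel (widest range): 66 ≈ 3 + (p/100)(255 − 3), so p ≈ 100×(66 − 3)/(255 − 3) = 6300/252 = 25.00.
p = 25 reproduces all three channels after rounding.

25%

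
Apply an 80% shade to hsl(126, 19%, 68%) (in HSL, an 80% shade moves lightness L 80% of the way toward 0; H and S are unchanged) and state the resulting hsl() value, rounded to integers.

L moves 80% from 68 toward 0: 68 − 54.4 = 13.6 → 14.
H and S are unchanged.

hsl(126, 19%, 14%)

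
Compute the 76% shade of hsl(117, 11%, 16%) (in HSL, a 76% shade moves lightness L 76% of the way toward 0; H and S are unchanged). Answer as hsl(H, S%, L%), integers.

hsl(117, 11%, 4%)

L moves 76% from 16 toward 0: 16 − 12.16 = 3.84 → 4.
H and S are unchanged.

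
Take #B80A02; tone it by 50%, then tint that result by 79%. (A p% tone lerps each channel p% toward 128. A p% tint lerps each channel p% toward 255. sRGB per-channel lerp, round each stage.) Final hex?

#B80A02 is rgb(184, 10, 2).
Per channel, c → c + 0.5(128 − c):
  R: 184 + 0.5×(128−184) = 184 − 28 = 156 → 156
  G: 10 + 59 = 69 → 69
  B: 2 + 63 = 65 → 65
After the tone: rgb(156, 69, 65) = #9C4541.
Lerp each channel 79% toward 255:
  R: 156 + 0.79×(255−156) = 156 + 78.21 = 234.21 → 234
  G: 69 + 0.79×(255−69) = 69 + 146.94 = 215.94 → 216
  B: 65 + 150.1 = 215.1 → 215
rgb(234, 216, 215) = #EAD8D7.

#EAD8D7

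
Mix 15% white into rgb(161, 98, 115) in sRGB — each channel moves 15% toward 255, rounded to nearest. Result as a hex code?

Per channel, c → c + 0.15(255 − c):
  R: 161 + 14.1 = 175.1 → 175
  G: 98 + 23.55 = 121.55 → 122
  B: 115 + 0.15×(255−115) = 115 + 21 = 136 → 136
rgb(175, 122, 136) = #AF7A88.

#AF7A88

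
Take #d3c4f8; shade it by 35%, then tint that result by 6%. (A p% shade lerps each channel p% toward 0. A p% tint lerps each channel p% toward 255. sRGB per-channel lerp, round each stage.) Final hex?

#d3c4f8 is rgb(211, 196, 248).
Lerp each channel 35% toward 0:
  R: 211 − 73.85 = 137.15 → 137
  G: 196 + 0.35×(0−196) = 196 − 68.6 = 127.4 → 127
  B: 248 + 0.35×(0−248) = 248 − 86.8 = 161.2 → 161
After the shade: rgb(137, 127, 161) = #897fa1.
Per channel, c → c + 0.06(255 − c):
  R: 137 + 0.06×(255−137) = 137 + 7.08 = 144.08 → 144
  G: 127 + 7.68 = 134.68 → 135
  B: 161 + 0.06×(255−161) = 161 + 5.64 = 166.64 → 167
rgb(144, 135, 167) = #9087a7.

#9087a7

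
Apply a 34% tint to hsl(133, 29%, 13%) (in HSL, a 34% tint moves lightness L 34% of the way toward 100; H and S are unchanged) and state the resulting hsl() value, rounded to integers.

hsl(133, 29%, 43%)

L moves 34% from 13 toward 100: 13 + 29.58 = 42.58 → 43.
H and S are unchanged.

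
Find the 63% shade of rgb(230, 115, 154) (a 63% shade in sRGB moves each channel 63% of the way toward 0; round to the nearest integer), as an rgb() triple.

A 63% shade moves each channel 63% toward 0:
  R: 230 + 0.63×(0−230) = 230 − 144.9 = 85.1 → 85
  G: 115 + 0.63×(0−115) = 115 − 72.45 = 42.55 → 43
  B: 154 − 97.02 = 56.98 → 57

rgb(85, 43, 57)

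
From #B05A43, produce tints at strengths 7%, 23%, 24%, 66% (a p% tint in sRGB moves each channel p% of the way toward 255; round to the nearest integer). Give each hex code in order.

#B05A43 is rgb(176, 90, 67).
7%: (176 + 5.53 = 181.53→182, 90 + 11.55 = 101.55→102, 67 + 13.16 = 80.16→80) → #B66650
23%: (176 + 18.17 = 194.17→194, 90 + 37.95 = 127.95→128, 67 + 43.24 = 110.24→110) → #C2806E
24%: (176 + 18.96 = 194.96→195, 90 + 39.6 = 129.6→130, 67 + 45.12 = 112.12→112) → #C38270
66%: (176 + 52.14 = 228.14→228, 90 + 108.9 = 198.9→199, 67 + 124.08 = 191.08→191) → #E4C7BF

#B66650, #C2806E, #C38270, #E4C7BF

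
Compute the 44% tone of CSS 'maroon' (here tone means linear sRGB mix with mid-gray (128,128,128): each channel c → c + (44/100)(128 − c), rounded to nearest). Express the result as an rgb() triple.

CSS maroon is rgb(128, 0, 0).
Lerp each channel 44% toward 128:
  R: 128 + 0.44×(128−128) = 128 + 0 = 128 → 128
  G: 0 + 56.32 = 56.32 → 56
  B: 0 + 56.32 = 56.32 → 56

rgb(128, 56, 56)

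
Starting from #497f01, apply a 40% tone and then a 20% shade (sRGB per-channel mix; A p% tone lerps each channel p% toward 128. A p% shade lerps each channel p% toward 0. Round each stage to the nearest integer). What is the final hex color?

#4c662a

#497f01 is rgb(73, 127, 1).
Per channel, c → c + 0.4(128 − c):
  R: 73 + 22 = 95 → 95
  G: 127 + 0.4×(128−127) = 127 + 0.4 = 127.4 → 127
  B: 1 + 50.8 = 51.8 → 52
After the tone: rgb(95, 127, 52) = #5f7f34.
Per channel, c → c + 0.2(0 − c):
  R: 95 + 0.2×(0−95) = 95 − 19 = 76 → 76
  G: 127 + 0.2×(0−127) = 127 − 25.4 = 101.6 → 102
  B: 52 − 10.4 = 41.6 → 42
rgb(76, 102, 42) = #4c662a.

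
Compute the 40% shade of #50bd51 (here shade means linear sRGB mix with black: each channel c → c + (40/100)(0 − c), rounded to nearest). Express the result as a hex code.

#50bd51 is rgb(80, 189, 81).
Per channel, c → c + 0.4(0 − c):
  R: 80 + 0.4×(0−80) = 80 − 32 = 48 → 48
  G: 189 − 75.6 = 113.4 → 113
  B: 81 + 0.4×(0−81) = 81 − 32.4 = 48.6 → 49
rgb(48, 113, 49) = #307131.

#307131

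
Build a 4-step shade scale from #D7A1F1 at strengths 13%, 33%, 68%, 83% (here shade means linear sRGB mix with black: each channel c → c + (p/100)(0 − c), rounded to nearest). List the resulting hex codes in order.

#D7A1F1 is rgb(215, 161, 241).
13%: (215 − 27.95 = 187.05→187, 161 − 20.93 = 140.07→140, 241 − 31.33 = 209.67→210) → #BB8CD2
33%: (215 − 70.95 = 144.05→144, 161 − 53.13 = 107.87→108, 241 − 79.53 = 161.47→161) → #906CA1
68%: (215 − 146.2 = 68.8→69, 161 − 109.48 = 51.52→52, 241 − 163.88 = 77.12→77) → #45344D
83%: (215 − 178.45 = 36.55→37, 161 − 133.63 = 27.37→27, 241 − 200.03 = 40.97→41) → #251B29

#BB8CD2, #906CA1, #45344D, #251B29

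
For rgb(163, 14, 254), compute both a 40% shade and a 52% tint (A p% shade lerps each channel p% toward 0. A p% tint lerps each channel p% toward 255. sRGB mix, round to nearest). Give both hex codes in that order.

#620898, #D38BFF

40% shade:
  R: 163 − 65.2 = 97.8 → 98
  G: 14 + 0.4×(0−14) = 14 − 5.6 = 8.4 → 8
  B: 254 − 101.6 = 152.4 → 152
  → #620898
52% tint:
  R: 163 + 47.84 = 210.84 → 211
  G: 14 + 0.52×(255−14) = 14 + 125.32 = 139.32 → 139
  B: 254 + 0.52 = 254.52 → 255
  → #D38BFF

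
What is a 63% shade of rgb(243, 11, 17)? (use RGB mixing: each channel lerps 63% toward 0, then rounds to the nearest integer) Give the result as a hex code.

#5a0406

A 63% shade moves each channel 63% toward 0:
  R: 243 + 0.63×(0−243) = 243 − 153.09 = 89.91 → 90
  G: 11 − 6.93 = 4.07 → 4
  B: 17 + 0.63×(0−17) = 17 − 10.71 = 6.29 → 6
rgb(90, 4, 6) = #5a0406.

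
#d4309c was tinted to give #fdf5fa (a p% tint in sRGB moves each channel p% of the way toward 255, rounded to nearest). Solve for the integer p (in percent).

95%

#d4309c is rgb(212, 48, 156); #fdf5fa is rgb(253, 245, 250).
On the G channel (widest range): 245 ≈ 48 + (p/100)(255 − 48), so p ≈ 100×(245 − 48)/(255 − 48) = 19700/207 = 95.17.
p = 95 reproduces all three channels after rounding.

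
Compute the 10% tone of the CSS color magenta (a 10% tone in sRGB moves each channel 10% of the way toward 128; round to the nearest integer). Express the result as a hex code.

#F20DF2

CSS magenta is rgb(255, 0, 255).
A 10% tone moves each channel 10% toward 128:
  R: 255 − 12.7 = 242.3 → 242
  G: 0 + 0.1×(128−0) = 0 + 12.8 = 12.8 → 13
  B: 255 + 0.1×(128−255) = 255 − 12.7 = 242.3 → 242
rgb(242, 13, 242) = #F20DF2.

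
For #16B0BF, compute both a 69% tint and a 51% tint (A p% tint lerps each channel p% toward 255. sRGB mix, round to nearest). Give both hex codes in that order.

#B7E7EB, #8DD8E0

#16B0BF is rgb(22, 176, 191).
69% tint:
  R: 22 + 160.77 = 182.77 → 183
  G: 176 + 54.51 = 230.51 → 231
  B: 191 + 44.16 = 235.16 → 235
  → #B7E7EB
51% tint:
  R: 22 + 0.51×(255−22) = 22 + 118.83 = 140.83 → 141
  G: 176 + 0.51×(255−176) = 176 + 40.29 = 216.29 → 216
  B: 191 + 0.51×(255−191) = 191 + 32.64 = 223.64 → 224
  → #8DD8E0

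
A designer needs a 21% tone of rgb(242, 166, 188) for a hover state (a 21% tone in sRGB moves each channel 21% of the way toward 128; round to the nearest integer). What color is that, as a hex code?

Per channel, c → c + 0.21(128 − c):
  R: 242 + 0.21×(128−242) = 242 − 23.94 = 218.06 → 218
  G: 166 − 7.98 = 158.02 → 158
  B: 188 − 12.6 = 175.4 → 175
rgb(218, 158, 175) = #DA9EAF.

#DA9EAF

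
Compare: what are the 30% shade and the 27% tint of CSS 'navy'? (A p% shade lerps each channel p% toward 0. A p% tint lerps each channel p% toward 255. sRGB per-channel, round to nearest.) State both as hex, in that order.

CSS navy is rgb(0, 0, 128).
30% shade:
  R: 0 + 0.3×(0−0) = 0 + 0 = 0 → 0
  G: 0 + 0.3×(0−0) = 0 + 0 = 0 → 0
  B: 128 + 0.3×(0−128) = 128 − 38.4 = 89.6 → 90
  → #00005a
27% tint:
  R: 0 + 0.27×(255−0) = 0 + 68.85 = 68.85 → 69
  G: 0 + 68.85 = 68.85 → 69
  B: 128 + 0.27×(255−128) = 128 + 34.29 = 162.29 → 162
  → #4545a2

#00005a, #4545a2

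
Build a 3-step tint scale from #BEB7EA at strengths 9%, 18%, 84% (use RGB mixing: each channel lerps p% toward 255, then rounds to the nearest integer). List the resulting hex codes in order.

#C4BDEC, #CAC4EE, #F5F3FC

#BEB7EA is rgb(190, 183, 234).
9%: (190 + 5.85 = 195.85→196, 183 + 6.48 = 189.48→189, 234 + 1.89 = 235.89→236) → #C4BDEC
18%: (190 + 11.7 = 201.7→202, 183 + 12.96 = 195.96→196, 234 + 3.78 = 237.78→238) → #CAC4EE
84%: (190 + 54.6 = 244.6→245, 183 + 60.48 = 243.48→243, 234 + 17.64 = 251.64→252) → #F5F3FC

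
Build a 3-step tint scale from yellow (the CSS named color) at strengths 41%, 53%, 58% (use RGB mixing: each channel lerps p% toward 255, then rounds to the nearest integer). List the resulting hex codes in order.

#ffff69, #ffff87, #ffff94

CSS yellow is rgb(255, 255, 0).
41%: (255→255, 255→255, 0 + 104.55 = 104.55→105) → #ffff69
53%: (255→255, 255→255, 0 + 135.15 = 135.15→135) → #ffff87
58%: (255→255, 255→255, 0 + 147.9 = 147.9→148) → #ffff94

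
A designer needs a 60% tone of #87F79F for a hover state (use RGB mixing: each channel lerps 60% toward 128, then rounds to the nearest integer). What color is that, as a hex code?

#83B08C

#87F79F is rgb(135, 247, 159).
Lerp each channel 60% toward 128:
  R: 135 − 4.2 = 130.8 → 131
  G: 247 + 0.6×(128−247) = 247 − 71.4 = 175.6 → 176
  B: 159 − 18.6 = 140.4 → 140
rgb(131, 176, 140) = #83B08C.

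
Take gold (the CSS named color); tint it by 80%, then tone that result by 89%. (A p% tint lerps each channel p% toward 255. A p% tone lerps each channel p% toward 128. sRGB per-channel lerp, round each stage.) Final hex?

CSS gold is rgb(255, 215, 0).
Lerp each channel 80% toward 255:
  R: 255 + 0.8×(255−255) = 255 + 0 = 255 → 255
  G: 215 + 32 = 247 → 247
  B: 0 + 0.8×(255−0) = 0 + 204 = 204 → 204
After the tint: rgb(255, 247, 204) = #FFF7CC.
Per channel, c → c + 0.89(128 − c):
  R: 255 + 0.89×(128−255) = 255 − 113.03 = 141.97 → 142
  G: 247 + 0.89×(128−247) = 247 − 105.91 = 141.09 → 141
  B: 204 + 0.89×(128−204) = 204 − 67.64 = 136.36 → 136
rgb(142, 141, 136) = #8E8D88.

#8E8D88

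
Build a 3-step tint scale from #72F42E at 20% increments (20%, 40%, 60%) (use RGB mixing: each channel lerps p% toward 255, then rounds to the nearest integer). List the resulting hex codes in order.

#72F42E is rgb(114, 244, 46).
20%: (114 + 28.2 = 142.2→142, 244 + 2.2 = 246.2→246, 46 + 41.8 = 87.8→88) → #8EF658
40%: (114 + 56.4 = 170.4→170, 244 + 4.4 = 248.4→248, 46 + 83.6 = 129.6→130) → #AAF882
60%: (114 + 84.6 = 198.6→199, 244 + 6.6 = 250.6→251, 46 + 125.4 = 171.4→171) → #C7FBAB

#8EF658, #AAF882, #C7FBAB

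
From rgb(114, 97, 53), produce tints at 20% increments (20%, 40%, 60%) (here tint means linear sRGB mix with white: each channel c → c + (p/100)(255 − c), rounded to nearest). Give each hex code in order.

20%: (114 + 28.2 = 142.2→142, 97 + 31.6 = 128.6→129, 53 + 40.4 = 93.4→93) → #8E815D
40%: (114 + 56.4 = 170.4→170, 97 + 63.2 = 160.2→160, 53 + 80.8 = 133.8→134) → #AAA086
60%: (114 + 84.6 = 198.6→199, 97 + 94.8 = 191.8→192, 53 + 121.2 = 174.2→174) → #C7C0AE

#8E815D, #AAA086, #C7C0AE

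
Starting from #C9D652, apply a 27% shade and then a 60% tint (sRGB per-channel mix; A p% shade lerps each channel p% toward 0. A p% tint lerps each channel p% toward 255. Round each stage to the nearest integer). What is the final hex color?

#C9D652 is rgb(201, 214, 82).
Lerp each channel 27% toward 0:
  R: 201 − 54.27 = 146.73 → 147
  G: 214 − 57.78 = 156.22 → 156
  B: 82 − 22.14 = 59.86 → 60
After the shade: rgb(147, 156, 60) = #939C3C.
Lerp each channel 60% toward 255:
  R: 147 + 0.6×(255−147) = 147 + 64.8 = 211.8 → 212
  G: 156 + 0.6×(255−156) = 156 + 59.4 = 215.4 → 215
  B: 60 + 0.6×(255−60) = 60 + 117 = 177 → 177
rgb(212, 215, 177) = #D4D7B1.

#D4D7B1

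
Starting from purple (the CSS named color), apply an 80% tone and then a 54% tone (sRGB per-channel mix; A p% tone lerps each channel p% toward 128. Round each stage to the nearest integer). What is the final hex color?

CSS purple is rgb(128, 0, 128).
An 80% tone moves each channel 80% toward 128:
  R: 128 + 0.8×(128−128) = 128 + 0 = 128 → 128
  G: 0 + 0.8×(128−0) = 0 + 102.4 = 102.4 → 102
  B: 128 + 0.8×(128−128) = 128 + 0 = 128 → 128
After the tone: rgb(128, 102, 128) = #806680.
Lerp each channel 54% toward 128:
  R: 128 + 0 = 128 → 128
  G: 102 + 0.54×(128−102) = 102 + 14.04 = 116.04 → 116
  B: 128 + 0.54×(128−128) = 128 + 0 = 128 → 128
rgb(128, 116, 128) = #807480.

#807480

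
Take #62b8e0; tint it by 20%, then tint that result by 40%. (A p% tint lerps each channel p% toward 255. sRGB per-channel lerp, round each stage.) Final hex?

#62b8e0 is rgb(98, 184, 224).
Lerp each channel 20% toward 255:
  R: 98 + 0.2×(255−98) = 98 + 31.4 = 129.4 → 129
  G: 184 + 0.2×(255−184) = 184 + 14.2 = 198.2 → 198
  B: 224 + 0.2×(255−224) = 224 + 6.2 = 230.2 → 230
After the tint: rgb(129, 198, 230) = #81c6e6.
A 40% tint moves each channel 40% toward 255:
  R: 129 + 0.4×(255−129) = 129 + 50.4 = 179.4 → 179
  G: 198 + 0.4×(255−198) = 198 + 22.8 = 220.8 → 221
  B: 230 + 10 = 240 → 240
rgb(179, 221, 240) = #b3ddf0.

#b3ddf0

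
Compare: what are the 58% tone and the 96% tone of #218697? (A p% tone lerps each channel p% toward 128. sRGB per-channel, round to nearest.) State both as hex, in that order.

#58838A, #7C8081

#218697 is rgb(33, 134, 151).
58% tone:
  R: 33 + 0.58×(128−33) = 33 + 55.1 = 88.1 → 88
  G: 134 + 0.58×(128−134) = 134 − 3.48 = 130.52 → 131
  B: 151 + 0.58×(128−151) = 151 − 13.34 = 137.66 → 138
  → #58838A
96% tone:
  R: 33 + 91.2 = 124.2 → 124
  G: 134 + 0.96×(128−134) = 134 − 5.76 = 128.24 → 128
  B: 151 − 22.08 = 128.92 → 129
  → #7C8081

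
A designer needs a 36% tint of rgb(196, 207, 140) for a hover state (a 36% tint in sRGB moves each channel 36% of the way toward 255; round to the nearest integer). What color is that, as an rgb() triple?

rgb(217, 224, 181)

Lerp each channel 36% toward 255:
  R: 196 + 0.36×(255−196) = 196 + 21.24 = 217.24 → 217
  G: 207 + 0.36×(255−207) = 207 + 17.28 = 224.28 → 224
  B: 140 + 0.36×(255−140) = 140 + 41.4 = 181.4 → 181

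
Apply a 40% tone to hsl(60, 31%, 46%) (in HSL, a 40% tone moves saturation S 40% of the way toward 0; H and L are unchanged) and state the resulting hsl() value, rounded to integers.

S moves 40% from 31 toward 0: 31 − 12.4 = 18.6 → 19.
H and L are unchanged.

hsl(60, 19%, 46%)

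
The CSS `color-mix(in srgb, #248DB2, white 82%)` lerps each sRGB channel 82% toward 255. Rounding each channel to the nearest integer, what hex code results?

#D8EAF1

#248DB2 is rgb(36, 141, 178).
An 82% tint moves each channel 82% toward 255:
  R: 36 + 0.82×(255−36) = 36 + 179.58 = 215.58 → 216
  G: 141 + 0.82×(255−141) = 141 + 93.48 = 234.48 → 234
  B: 178 + 0.82×(255−178) = 178 + 63.14 = 241.14 → 241
rgb(216, 234, 241) = #D8EAF1.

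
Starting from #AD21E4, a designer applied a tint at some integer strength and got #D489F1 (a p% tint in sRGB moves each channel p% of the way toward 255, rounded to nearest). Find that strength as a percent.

47%

#AD21E4 is rgb(173, 33, 228); #D489F1 is rgb(212, 137, 241).
On the G channel (widest range): 137 ≈ 33 + (p/100)(255 − 33), so p ≈ 100×(137 − 33)/(255 − 33) = 10400/222 = 46.85.
p = 47 reproduces all three channels after rounding.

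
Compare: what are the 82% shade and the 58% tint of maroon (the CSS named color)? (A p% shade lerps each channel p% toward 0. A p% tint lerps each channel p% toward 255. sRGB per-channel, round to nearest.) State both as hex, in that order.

#170000, #CA9494

CSS maroon is rgb(128, 0, 0).
82% shade:
  R: 128 − 104.96 = 23.04 → 23
  G: 0 + 0.82×(0−0) = 0 + 0 = 0 → 0
  B: 0 + 0.82×(0−0) = 0 + 0 = 0 → 0
  → #170000
58% tint:
  R: 128 + 0.58×(255−128) = 128 + 73.66 = 201.66 → 202
  G: 0 + 147.9 = 147.9 → 148
  B: 0 + 147.9 = 147.9 → 148
  → #CA9494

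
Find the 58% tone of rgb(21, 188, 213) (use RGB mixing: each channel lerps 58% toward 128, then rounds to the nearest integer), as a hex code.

Lerp each channel 58% toward 128:
  R: 21 + 0.58×(128−21) = 21 + 62.06 = 83.06 → 83
  G: 188 + 0.58×(128−188) = 188 − 34.8 = 153.2 → 153
  B: 213 + 0.58×(128−213) = 213 − 49.3 = 163.7 → 164
rgb(83, 153, 164) = #5399A4.

#5399A4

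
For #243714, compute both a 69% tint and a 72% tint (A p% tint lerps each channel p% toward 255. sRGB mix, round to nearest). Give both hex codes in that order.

#243714 is rgb(36, 55, 20).
69% tint:
  R: 36 + 0.69×(255−36) = 36 + 151.11 = 187.11 → 187
  G: 55 + 138 = 193 → 193
  B: 20 + 162.15 = 182.15 → 182
  → #BBC1B6
72% tint:
  R: 36 + 157.68 = 193.68 → 194
  G: 55 + 0.72×(255−55) = 55 + 144 = 199 → 199
  B: 20 + 0.72×(255−20) = 20 + 169.2 = 189.2 → 189
  → #C2C7BD

#BBC1B6, #C2C7BD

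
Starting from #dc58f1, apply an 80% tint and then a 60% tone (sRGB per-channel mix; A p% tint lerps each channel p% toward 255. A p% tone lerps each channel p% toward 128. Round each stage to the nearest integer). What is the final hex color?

#dc58f1 is rgb(220, 88, 241).
Lerp each channel 80% toward 255:
  R: 220 + 0.8×(255−220) = 220 + 28 = 248 → 248
  G: 88 + 133.6 = 221.6 → 222
  B: 241 + 0.8×(255−241) = 241 + 11.2 = 252.2 → 252
After the tint: rgb(248, 222, 252) = #f8defc.
Per channel, c → c + 0.6(128 − c):
  R: 248 − 72 = 176 → 176
  G: 222 + 0.6×(128−222) = 222 − 56.4 = 165.6 → 166
  B: 252 − 74.4 = 177.6 → 178
rgb(176, 166, 178) = #b0a6b2.

#b0a6b2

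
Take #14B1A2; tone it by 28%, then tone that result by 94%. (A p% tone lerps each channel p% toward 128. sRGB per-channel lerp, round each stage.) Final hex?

#14B1A2 is rgb(20, 177, 162).
Lerp each channel 28% toward 128:
  R: 20 + 30.24 = 50.24 → 50
  G: 177 + 0.28×(128−177) = 177 − 13.72 = 163.28 → 163
  B: 162 − 9.52 = 152.48 → 152
After the tone: rgb(50, 163, 152) = #32A398.
A 94% tone moves each channel 94% toward 128:
  R: 50 + 73.32 = 123.32 → 123
  G: 163 − 32.9 = 130.1 → 130
  B: 152 + 0.94×(128−152) = 152 − 22.56 = 129.44 → 129
rgb(123, 130, 129) = #7B8281.

#7B8281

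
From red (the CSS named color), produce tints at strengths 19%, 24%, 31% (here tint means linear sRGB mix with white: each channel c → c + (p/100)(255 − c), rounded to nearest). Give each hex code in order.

CSS red is rgb(255, 0, 0).
19%: (255→255, 0 + 48.45 = 48.45→48, 0 + 48.45 = 48.45→48) → #ff3030
24%: (255→255, 0 + 61.2 = 61.2→61, 0 + 61.2 = 61.2→61) → #ff3d3d
31%: (255→255, 0 + 79.05 = 79.05→79, 0 + 79.05 = 79.05→79) → #ff4f4f

#ff3030, #ff3d3d, #ff4f4f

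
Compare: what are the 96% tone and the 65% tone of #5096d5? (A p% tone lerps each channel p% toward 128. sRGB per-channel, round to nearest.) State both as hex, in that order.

#5096d5 is rgb(80, 150, 213).
96% tone:
  R: 80 + 46.08 = 126.08 → 126
  G: 150 + 0.96×(128−150) = 150 − 21.12 = 128.88 → 129
  B: 213 − 81.6 = 131.4 → 131
  → #7e8183
65% tone:
  R: 80 + 0.65×(128−80) = 80 + 31.2 = 111.2 → 111
  G: 150 + 0.65×(128−150) = 150 − 14.3 = 135.7 → 136
  B: 213 + 0.65×(128−213) = 213 − 55.25 = 157.75 → 158
  → #6f889e

#7e8183, #6f889e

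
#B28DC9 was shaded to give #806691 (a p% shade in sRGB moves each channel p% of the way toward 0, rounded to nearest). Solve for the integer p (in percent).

28%

#B28DC9 is rgb(178, 141, 201); #806691 is rgb(128, 102, 145).
On the B channel (widest range): 145 ≈ 201 + (p/100)(0 − 201), so p ≈ 100×(145 − 201)/(0 − 201) = -5600/-201 = 27.86.
p = 28 reproduces all three channels after rounding.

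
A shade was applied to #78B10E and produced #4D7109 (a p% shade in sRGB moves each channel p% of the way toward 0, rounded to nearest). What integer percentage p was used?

36%

#78B10E is rgb(120, 177, 14); #4D7109 is rgb(77, 113, 9).
On the G channel (widest range): 113 ≈ 177 + (p/100)(0 − 177), so p ≈ 100×(113 − 177)/(0 − 177) = -6400/-177 = 36.16.
p = 36 reproduces all three channels after rounding.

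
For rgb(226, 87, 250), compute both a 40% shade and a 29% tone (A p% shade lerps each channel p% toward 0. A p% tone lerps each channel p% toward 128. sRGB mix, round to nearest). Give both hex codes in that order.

#883496, #C663D7

40% shade:
  R: 226 − 90.4 = 135.6 → 136
  G: 87 + 0.4×(0−87) = 87 − 34.8 = 52.2 → 52
  B: 250 − 100 = 150 → 150
  → #883496
29% tone:
  R: 226 + 0.29×(128−226) = 226 − 28.42 = 197.58 → 198
  G: 87 + 0.29×(128−87) = 87 + 11.89 = 98.89 → 99
  B: 250 + 0.29×(128−250) = 250 − 35.38 = 214.62 → 215
  → #C663D7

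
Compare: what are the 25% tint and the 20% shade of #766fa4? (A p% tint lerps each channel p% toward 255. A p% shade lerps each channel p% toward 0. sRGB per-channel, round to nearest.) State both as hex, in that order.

#9893bb, #5e5983

#766fa4 is rgb(118, 111, 164).
25% tint:
  R: 118 + 34.25 = 152.25 → 152
  G: 111 + 0.25×(255−111) = 111 + 36 = 147 → 147
  B: 164 + 0.25×(255−164) = 164 + 22.75 = 186.75 → 187
  → #9893bb
20% shade:
  R: 118 + 0.2×(0−118) = 118 − 23.6 = 94.4 → 94
  G: 111 + 0.2×(0−111) = 111 − 22.2 = 88.8 → 89
  B: 164 − 32.8 = 131.2 → 131
  → #5e5983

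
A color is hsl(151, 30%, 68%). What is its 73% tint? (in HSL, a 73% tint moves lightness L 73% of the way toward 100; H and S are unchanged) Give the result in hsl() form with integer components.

L moves 73% from 68 toward 100: 68 + 23.36 = 91.36 → 91.
H and S are unchanged.

hsl(151, 30%, 91%)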